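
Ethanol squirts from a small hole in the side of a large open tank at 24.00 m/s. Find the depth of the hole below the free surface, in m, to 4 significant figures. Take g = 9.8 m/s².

Inverting v = √(2gh) gives h = v² / 2g.
h = 24.00²/(2·9.8) = 576.0/19.60 = 29.39 m.

h ≈ 29.39 m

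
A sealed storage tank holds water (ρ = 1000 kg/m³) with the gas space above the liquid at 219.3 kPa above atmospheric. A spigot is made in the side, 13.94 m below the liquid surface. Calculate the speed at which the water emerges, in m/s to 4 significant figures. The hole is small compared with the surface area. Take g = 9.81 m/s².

Take point 1 at the surface (v₁ ≈ 0) and point 2 at the hole (at atmospheric pressure). Bernoulli: P₁ + ρg h = P_atm + ½ρv₂².
With P₁ − P_atm = 219300 Pa, v₂ = √(2gh + 2ΔP/ρ) = √(2·9.81·13.94 + 2·219300/1000) = 26.69 m/s.

v ≈ 26.69 m/s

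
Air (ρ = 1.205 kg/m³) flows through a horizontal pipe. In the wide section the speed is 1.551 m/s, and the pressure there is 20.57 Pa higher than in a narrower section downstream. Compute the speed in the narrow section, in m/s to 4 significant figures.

v₂ ≈ 6.045 m/s

Horizontal Bernoulli: P₁ + ½ρv₁² = P₂ + ½ρv₂², so v₂² = v₁² + 2(P₁ − P₂)/ρ.
v₂ = √(1.551² + 2·20.57/1.205) = √(2.406 + 34.14) = 6.045 m/s.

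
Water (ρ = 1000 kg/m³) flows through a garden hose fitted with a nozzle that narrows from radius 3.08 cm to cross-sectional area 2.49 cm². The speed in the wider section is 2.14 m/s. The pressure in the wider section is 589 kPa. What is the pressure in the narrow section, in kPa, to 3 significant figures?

263 kPa

Continuity gives A₁v₁ = A₂v₂, so v₂ = (29.8 cm²)/(2.49 cm²) × 2.14 m/s = 25.6 m/s.
The pipe is horizontal, so Bernoulli reduces to P₁ + ½ρv₁² = P₂ + ½ρv₂².
P₂ = P₁ − ½ρ(v₂² − v₁²) = 589000 − ½·1000·(25.6² − 2.14²) = 589000 − 326000 = 263000 Pa.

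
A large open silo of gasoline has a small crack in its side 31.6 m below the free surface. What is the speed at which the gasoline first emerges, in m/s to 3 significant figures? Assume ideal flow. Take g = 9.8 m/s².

Torricelli's result v = √(2gh) gives v = √(2·9.8·31.6) = 24.9 m/s.

v ≈ 24.9 m/s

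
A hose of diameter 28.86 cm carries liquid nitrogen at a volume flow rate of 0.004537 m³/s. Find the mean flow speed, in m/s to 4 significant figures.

Q = 0.004537 m³/s = 0.004537 m³/s.
v = Q/A = 0.004537 / 0.06542 = 0.06936 m/s.

0.06936 m/s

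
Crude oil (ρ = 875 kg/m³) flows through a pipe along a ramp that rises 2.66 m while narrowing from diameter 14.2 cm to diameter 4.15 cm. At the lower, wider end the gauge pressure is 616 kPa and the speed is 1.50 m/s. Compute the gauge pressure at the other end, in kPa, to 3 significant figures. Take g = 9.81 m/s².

The volume flow rate is constant, so v₂ = (A₁/A₂)v₁ = (158/13.5)·1.50 = 17.6 m/s.
Applying Bernoulli between the two ends and solving for P₂: P₂ = P₁ + ½ρ(v₁² − v₂²) − ρgΔh.
P₂ = 616000 + ½·875·(1.50² − 17.6²) − 875·9.81·(+2.66) = 616000 + (-134000) − (22800) = 459000 Pa.

P₂ ≈ 459 kPa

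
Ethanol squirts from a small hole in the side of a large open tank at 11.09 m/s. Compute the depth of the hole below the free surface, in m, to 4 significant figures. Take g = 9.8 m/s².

h = 6.275 m

Torricelli: v = √(2gh), so h = v²/(2g).
h = 11.09²/(2·9.8) = 123.0/19.60 = 6.275 m.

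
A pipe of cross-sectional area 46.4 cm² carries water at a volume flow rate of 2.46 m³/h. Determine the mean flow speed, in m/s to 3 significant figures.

Q = 2.46 m³/h = 0.000683 m³/s.
v = Q/A = 0.000683 / 0.00464 = 0.147 m/s.

v ≈ 0.147 m/s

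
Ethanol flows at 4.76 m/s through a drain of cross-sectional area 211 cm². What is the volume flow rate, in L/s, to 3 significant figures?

Q ≈ 100 L/s

Q = A·v = 0.0211 m² × 4.76 m/s = 0.100 m³/s.
Converting: 0.100 m³/s × 1000 = 100 L/s.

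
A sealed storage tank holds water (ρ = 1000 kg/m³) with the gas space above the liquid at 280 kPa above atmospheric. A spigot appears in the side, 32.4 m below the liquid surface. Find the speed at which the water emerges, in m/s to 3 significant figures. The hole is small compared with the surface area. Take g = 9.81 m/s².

Take point 1 at the surface (v₁ ≈ 0) and point 2 at the hole (at atmospheric pressure). Bernoulli: P₁ + ρg h = P_atm + ½ρv₂².
With P₁ − P_atm = 280000 Pa, v₂ = √(2gh + 2ΔP/ρ) = √(2·9.81·32.4 + 2·280000/1000) = 34.6 m/s.

34.6 m/s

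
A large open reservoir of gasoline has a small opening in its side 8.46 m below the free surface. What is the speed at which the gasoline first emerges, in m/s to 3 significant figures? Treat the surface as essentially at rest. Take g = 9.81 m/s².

v ≈ 12.9 m/s

With the surface at rest and both surface and jet at atmospheric pressure, Bernoulli gives ρg h = ½ρv², so v = √(2gh) = √(2·9.81·8.46) = 12.9 m/s.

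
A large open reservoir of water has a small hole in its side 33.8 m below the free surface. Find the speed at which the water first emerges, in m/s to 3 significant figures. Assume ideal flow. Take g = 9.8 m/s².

With the surface at rest and both surface and jet at atmospheric pressure, Bernoulli gives ρg h = ½ρv², so v = √(2gh) = √(2·9.8·33.8) = 25.7 m/s.

25.7 m/s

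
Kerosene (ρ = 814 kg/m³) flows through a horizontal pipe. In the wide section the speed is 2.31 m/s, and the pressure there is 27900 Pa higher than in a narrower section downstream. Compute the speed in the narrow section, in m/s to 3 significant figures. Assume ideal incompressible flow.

Horizontal Bernoulli: P₁ + ½ρv₁² = P₂ + ½ρv₂², so v₂² = v₁² + 2(P₁ − P₂)/ρ.
v₂ = √(2.31² + 2·27900/814) = √(5.34 + 68.6) = 8.60 m/s.

v₂ = 8.60 m/s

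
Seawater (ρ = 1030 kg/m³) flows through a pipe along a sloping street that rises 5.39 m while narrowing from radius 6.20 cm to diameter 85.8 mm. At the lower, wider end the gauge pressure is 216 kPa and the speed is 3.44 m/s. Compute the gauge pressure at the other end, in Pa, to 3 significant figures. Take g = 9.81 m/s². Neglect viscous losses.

The volume flow rate is constant, so v₂ = (A₁/A₂)v₁ = (121/57.8)·3.44 = 7.19 m/s.
Bernoulli: P₁ + ½ρv₁² + ρg h₁ = P₂ + ½ρv₂² + ρg h₂, so P₂ = P₁ + ½ρ(v₁² − v₂²) − ρg(h₂ − h₁).
P₂ = 216000 + ½·1030·(3.44² − 7.19²) − 1030·9.81·(+5.39) = 216000 + (-20500) − (54500) = 141000 Pa.

141000 Pa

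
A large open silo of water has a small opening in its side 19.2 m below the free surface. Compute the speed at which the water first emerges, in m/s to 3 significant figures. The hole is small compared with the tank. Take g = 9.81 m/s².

19.4 m/s

With the surface at rest and both surface and jet at atmospheric pressure, Bernoulli gives ρg h = ½ρv², so v = √(2gh) = √(2·9.81·19.2) = 19.4 m/s.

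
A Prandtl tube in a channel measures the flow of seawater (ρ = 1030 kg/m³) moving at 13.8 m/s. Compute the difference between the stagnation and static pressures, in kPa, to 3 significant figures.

Bernoulli between the free stream and the stagnation point: ½ρv² = P_stag − P_static.
ΔP = ½·1030·13.8² = 98100 Pa.

98.1 kPa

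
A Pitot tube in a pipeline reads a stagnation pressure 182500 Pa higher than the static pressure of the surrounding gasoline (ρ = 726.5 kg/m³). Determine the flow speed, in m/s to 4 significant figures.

v ≈ 22.41 m/s

Bernoulli between the free stream and the stagnation point: ½ρv² = P_stag − P_static.
v = √(2ΔP/ρ) = √(2·182500/726.5) = 22.41 m/s.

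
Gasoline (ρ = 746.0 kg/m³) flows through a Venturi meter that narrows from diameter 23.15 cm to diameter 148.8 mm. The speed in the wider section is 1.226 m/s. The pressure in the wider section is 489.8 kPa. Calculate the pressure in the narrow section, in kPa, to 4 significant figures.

Continuity gives A₁v₁ = A₂v₂, so v₂ = (420.9 cm²)/(173.9 cm²) × 1.226 m/s = 2.967 m/s.
Along the horizontal streamline, P + ½ρv² is constant.
P₂ = P₁ − ½ρ(v₂² − v₁²) = 489800 − ½·746.0·(2.967² − 1.226²) = 489800 − 2724 = 487100 Pa.

P₂ = 487.1 kPa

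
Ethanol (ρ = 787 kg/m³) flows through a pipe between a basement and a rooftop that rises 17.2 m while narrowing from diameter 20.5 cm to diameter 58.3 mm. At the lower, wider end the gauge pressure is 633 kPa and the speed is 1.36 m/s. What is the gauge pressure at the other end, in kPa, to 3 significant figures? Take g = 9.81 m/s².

P₂ ≈ 390 kPa

Continuity gives A₁v₁ = A₂v₂, so v₂ = (330 cm²)/(26.7 cm²) × 1.36 m/s = 16.8 m/s.
Applying Bernoulli between the two ends and solving for P₂: P₂ = P₁ + ½ρ(v₁² − v₂²) − ρgΔh.
P₂ = 633000 + ½·787·(1.36² − 16.8²) − 787·9.81·(+17.2) = 633000 + (-111000) − (133000) = 390000 Pa.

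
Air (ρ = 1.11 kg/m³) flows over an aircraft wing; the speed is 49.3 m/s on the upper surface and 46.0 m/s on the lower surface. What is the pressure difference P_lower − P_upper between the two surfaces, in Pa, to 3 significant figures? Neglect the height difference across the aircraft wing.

ΔP ≈ 175 Pa

With negligible Δh, P + ½ρv² is constant, so P_low − P_up = ½ρ(v_up² − v_low²).
ΔP = ½·1.11·(49.3² − 46.0²) = 175 Pa.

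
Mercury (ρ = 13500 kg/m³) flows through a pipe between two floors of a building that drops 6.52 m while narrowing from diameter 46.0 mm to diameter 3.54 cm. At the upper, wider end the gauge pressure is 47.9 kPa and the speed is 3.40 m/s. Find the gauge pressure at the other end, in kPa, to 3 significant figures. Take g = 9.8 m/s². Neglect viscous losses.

P₂ ≈ 766 kPa

The volume flow rate is constant, so v₂ = (A₁/A₂)v₁ = (16.6/9.84)·3.40 = 5.74 m/s.
Bernoulli: P₁ + ½ρv₁² + ρg h₁ = P₂ + ½ρv₂² + ρg h₂, so P₂ = P₁ + ½ρ(v₁² − v₂²) − ρg(h₂ − h₁).
P₂ = 47900 + ½·13500·(3.40² − 5.74²) − 13500·9.8·(−6.52) = 47900 + (-144000) − (-863000) = 766000 Pa.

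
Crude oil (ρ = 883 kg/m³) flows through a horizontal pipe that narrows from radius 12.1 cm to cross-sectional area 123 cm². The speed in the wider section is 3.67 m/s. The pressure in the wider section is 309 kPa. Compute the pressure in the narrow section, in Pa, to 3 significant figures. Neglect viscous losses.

P₂ ≈ 232000 Pa

By continuity, v₂ = v₁·A₁/A₂ = 3.67·(460/123) = 13.7 m/s.
With no height change, Bernoulli's equation is P₁ + ½ρv₁² = P₂ + ½ρv₂².
P₂ = P₁ − ½ρ(v₂² − v₁²) = 309000 − ½·883·(13.7² − 3.67²) = 309000 − 77200 = 232000 Pa.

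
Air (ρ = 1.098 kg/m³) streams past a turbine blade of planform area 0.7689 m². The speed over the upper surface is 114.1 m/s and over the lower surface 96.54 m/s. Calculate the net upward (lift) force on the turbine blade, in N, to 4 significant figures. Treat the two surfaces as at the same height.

From P + ½ρv² = const at equal height, P_low − P_up = ½ρ(v_up² − v_low²).
ΔP = ½·1.098·(114.1² − 96.54²) = 2031 Pa.
Lift = ΔP · A = 2031 × 0.7689 = 1561 N.

F ≈ 1561 N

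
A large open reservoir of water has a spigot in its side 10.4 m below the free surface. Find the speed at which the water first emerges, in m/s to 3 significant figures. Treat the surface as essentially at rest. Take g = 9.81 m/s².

With the surface at rest and both surface and jet at atmospheric pressure, Bernoulli gives ρg h = ½ρv², so v = √(2gh) = √(2·9.81·10.4) = 14.3 m/s.

14.3 m/s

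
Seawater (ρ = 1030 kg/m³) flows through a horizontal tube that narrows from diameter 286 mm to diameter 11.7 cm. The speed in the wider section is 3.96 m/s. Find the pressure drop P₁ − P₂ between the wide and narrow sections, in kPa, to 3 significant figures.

Continuity gives A₁v₁ = A₂v₂, so v₂ = (642 cm²)/(108 cm²) × 3.96 m/s = 23.7 m/s.
Bernoulli (h₁ = h₂): P₁ − P₂ = ½ρ(v₂² − v₁²).
P₁ − P₂ = ½·1030·(23.7² − 3.96²) = ½·1030·544 = 280000 Pa.

ΔP ≈ 280 kPa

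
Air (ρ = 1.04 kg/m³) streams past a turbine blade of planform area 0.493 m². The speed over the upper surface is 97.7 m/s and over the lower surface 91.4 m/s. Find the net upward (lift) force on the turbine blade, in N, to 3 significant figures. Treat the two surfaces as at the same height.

F ≈ 305 N

With equal heights on the two surfaces, Bernoulli gives P_lower − P_upper = ½ρ(v_upper² − v_lower²).
ΔP = ½·1.04·(97.7² − 91.4²) = 619 Pa.
Lift = ΔP · A = 619 × 0.493 = 305 N.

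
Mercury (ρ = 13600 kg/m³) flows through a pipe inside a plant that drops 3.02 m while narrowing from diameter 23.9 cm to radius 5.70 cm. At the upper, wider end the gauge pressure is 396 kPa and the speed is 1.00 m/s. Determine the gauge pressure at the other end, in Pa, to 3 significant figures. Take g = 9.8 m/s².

By continuity, v₂ = v₁·A₁/A₂ = 1.00·(449/102) = 4.40 m/s.
Bernoulli: P₁ + ½ρv₁² + ρg h₁ = P₂ + ½ρv₂² + ρg h₂, so P₂ = P₁ + ½ρ(v₁² − v₂²) − ρg(h₂ − h₁).
P₂ = 396000 + ½·13600·(1.00² − 4.40²) − 13600·9.8·(−3.02) = 396000 + (-125000) − (-403000) = 674000 Pa.

P₂ ≈ 674000 Pa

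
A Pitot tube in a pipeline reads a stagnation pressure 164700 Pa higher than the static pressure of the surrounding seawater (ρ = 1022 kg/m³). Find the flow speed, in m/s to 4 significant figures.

The dynamic pressure equals the rise in static pressure at the stagnation point: ΔP = ½ρv².
v = √(2ΔP/ρ) = √(2·164700/1022) = 17.95 m/s.

v ≈ 17.95 m/s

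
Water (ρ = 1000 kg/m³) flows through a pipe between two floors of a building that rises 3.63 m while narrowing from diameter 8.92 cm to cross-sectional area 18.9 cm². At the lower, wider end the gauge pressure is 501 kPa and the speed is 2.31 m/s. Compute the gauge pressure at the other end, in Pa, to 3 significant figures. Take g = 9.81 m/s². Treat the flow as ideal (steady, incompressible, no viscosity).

Mass conservation (A₁v₁ = A₂v₂) gives v₂ = 2.31 × 62.5/18.9 = 7.64 m/s.
Applying Bernoulli between the two ends and solving for P₂: P₂ = P₁ + ½ρ(v₁² − v₂²) − ρgΔh.
P₂ = 501000 + ½·1000·(2.31² − 7.64²) − 1000·9.81·(+3.63) = 501000 + (-26500) − (35600) = 439000 Pa.

P₂ ≈ 439000 Pa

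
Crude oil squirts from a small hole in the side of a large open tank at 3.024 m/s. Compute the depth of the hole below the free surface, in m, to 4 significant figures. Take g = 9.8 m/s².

Torricelli: v = √(2gh), so h = v²/(2g).
h = 3.024²/(2·9.8) = 9.145/19.60 = 0.4666 m.

h ≈ 0.4666 m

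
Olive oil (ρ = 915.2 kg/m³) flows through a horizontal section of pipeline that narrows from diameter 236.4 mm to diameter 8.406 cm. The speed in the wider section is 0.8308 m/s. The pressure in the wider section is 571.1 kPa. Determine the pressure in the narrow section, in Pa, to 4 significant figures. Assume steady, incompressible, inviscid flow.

The volume flow rate is constant, so v₂ = (A₁/A₂)v₁ = (438.9/55.50)·0.8308 = 6.571 m/s.
With no height change, Bernoulli's equation is P₁ + ½ρv₁² = P₂ + ½ρv₂².
P₂ = P₁ − ½ρ(v₂² − v₁²) = 571100 − ½·915.2·(6.571² − 0.8308²) = 571100 − 19440 = 551700 Pa.

P₂ ≈ 551700 Pa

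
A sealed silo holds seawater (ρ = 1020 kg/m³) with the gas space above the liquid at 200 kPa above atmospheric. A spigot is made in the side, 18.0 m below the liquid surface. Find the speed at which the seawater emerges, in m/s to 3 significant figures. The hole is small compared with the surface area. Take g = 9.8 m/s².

Take point 1 at the surface (v₁ ≈ 0) and point 2 at the hole (at atmospheric pressure). Bernoulli: P₁ + ρg h = P_atm + ½ρv₂².
With P₁ − P_atm = 200000 Pa, v₂ = √(2gh + 2ΔP/ρ) = √(2·9.8·18.0 + 2·200000/1020) = 27.3 m/s.

v = 27.3 m/s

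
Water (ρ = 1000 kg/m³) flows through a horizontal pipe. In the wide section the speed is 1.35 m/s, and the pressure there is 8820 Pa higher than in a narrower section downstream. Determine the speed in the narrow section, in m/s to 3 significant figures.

Along the level pipe P + ½ρv² is conserved, hence v₂² = v₁² + 2(P₁ − P₂)/ρ.
v₂ = √(1.35² + 2·8820/1000) = √(1.82 + 17.6) = 4.41 m/s.

4.41 m/s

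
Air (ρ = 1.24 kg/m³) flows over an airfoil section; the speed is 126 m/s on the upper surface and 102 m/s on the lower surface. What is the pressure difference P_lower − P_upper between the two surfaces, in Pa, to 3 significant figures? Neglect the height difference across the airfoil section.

ΔP ≈ 3390 Pa

With negligible Δh, P + ½ρv² is constant, so P_low − P_up = ½ρ(v_up² − v_low²).
ΔP = ½·1.24·(126² − 102²) = 3390 Pa.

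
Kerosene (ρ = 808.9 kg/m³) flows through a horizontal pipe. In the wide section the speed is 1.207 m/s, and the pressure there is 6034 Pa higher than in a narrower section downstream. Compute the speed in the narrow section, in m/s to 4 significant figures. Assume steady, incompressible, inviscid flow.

Along the level pipe P + ½ρv² is conserved, hence v₂² = v₁² + 2(P₁ − P₂)/ρ.
v₂ = √(1.207² + 2·6034/808.9) = √(1.457 + 14.92) = 4.047 m/s.

v₂ ≈ 4.047 m/s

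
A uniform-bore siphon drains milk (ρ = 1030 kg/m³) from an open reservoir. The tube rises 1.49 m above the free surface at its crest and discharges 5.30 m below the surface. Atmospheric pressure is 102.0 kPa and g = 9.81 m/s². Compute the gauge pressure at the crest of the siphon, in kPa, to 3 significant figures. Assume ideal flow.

The outlet speed comes from Torricelli: v = √(2g·5.30) = 10.2 m/s.
Continuity keeps v the same throughout the tube; from surface to crest, P_atm + 0 = P_top + ½ρv² + ρg·h_top.
P_top = 102000 − ½·1030·10.2² − 1030·9.81·1.49 = 33400 Pa. So P_gauge = P_top − P_atm = -68600 Pa.

P_gauge = -68.6 kPa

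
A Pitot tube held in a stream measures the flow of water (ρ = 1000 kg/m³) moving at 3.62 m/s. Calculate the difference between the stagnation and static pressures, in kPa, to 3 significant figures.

ΔP ≈ 6.55 kPa

The dynamic pressure equals the rise in static pressure at the stagnation point: ΔP = ½ρv².
ΔP = ½·1000·3.62² = 6550 Pa.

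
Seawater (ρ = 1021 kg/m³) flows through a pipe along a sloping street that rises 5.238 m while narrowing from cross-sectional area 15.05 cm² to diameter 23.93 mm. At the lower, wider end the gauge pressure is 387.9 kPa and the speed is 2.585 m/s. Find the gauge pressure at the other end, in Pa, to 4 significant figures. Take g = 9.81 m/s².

P₂ ≈ 300600 Pa

Mass conservation (A₁v₁ = A₂v₂) gives v₂ = 2.585 × 15.05/4.498 = 8.650 m/s.
Applying Bernoulli between the two ends and solving for P₂: P₂ = P₁ + ½ρ(v₁² − v₂²) − ρgΔh.
P₂ = 387900 + ½·1021·(2.585² − 8.650²) − 1021·9.81·(+5.238) = 387900 + (-34790) − (52460) = 300600 Pa.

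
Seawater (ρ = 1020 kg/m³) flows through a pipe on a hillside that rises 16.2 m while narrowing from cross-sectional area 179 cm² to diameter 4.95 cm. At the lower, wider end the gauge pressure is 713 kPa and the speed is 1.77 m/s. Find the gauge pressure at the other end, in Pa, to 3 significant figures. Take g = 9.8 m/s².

Continuity gives A₁v₁ = A₂v₂, so v₂ = (179 cm²)/(19.2 cm²) × 1.77 m/s = 16.5 m/s.
Bernoulli: P₁ + ½ρv₁² + ρg h₁ = P₂ + ½ρv₂² + ρg h₂, so P₂ = P₁ + ½ρ(v₁² − v₂²) − ρg(h₂ − h₁).
P₂ = 713000 + ½·1020·(1.77² − 16.5²) − 1020·9.8·(+16.2) = 713000 + (-137000) − (162000) = 414000 Pa.

P₂ ≈ 414000 Pa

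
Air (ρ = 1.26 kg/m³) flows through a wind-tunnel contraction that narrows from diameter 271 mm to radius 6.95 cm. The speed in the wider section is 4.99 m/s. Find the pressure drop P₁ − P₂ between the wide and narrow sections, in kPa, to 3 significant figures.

0.211 kPa

Mass conservation (A₁v₁ = A₂v₂) gives v₂ = 4.99 × 577/152 = 19.0 m/s.
The pipe is horizontal, so Bernoulli reduces to P₁ + ½ρv₁² = P₂ + ½ρv₂².
P₁ − P₂ = ½·1.26·(19.0² − 4.99²) = ½·1.26·335 = 211 Pa.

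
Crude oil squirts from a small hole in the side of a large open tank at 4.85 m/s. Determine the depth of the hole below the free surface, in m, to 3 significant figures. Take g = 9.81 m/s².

h ≈ 1.20 m

For a small hole in a large open tank, ½v² = gh, giving h = v²/(2g).
h = 4.85²/(2·9.81) = 23.5/19.62 = 1.20 m.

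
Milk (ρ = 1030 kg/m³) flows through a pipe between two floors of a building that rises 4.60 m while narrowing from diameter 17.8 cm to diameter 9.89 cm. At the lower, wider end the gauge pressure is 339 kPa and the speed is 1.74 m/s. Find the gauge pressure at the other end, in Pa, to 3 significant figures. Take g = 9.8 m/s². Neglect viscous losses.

P₂ = 278000 Pa

The volume flow rate is constant, so v₂ = (A₁/A₂)v₁ = (249/76.8)·1.74 = 5.64 m/s.
Bernoulli: P₁ + ½ρv₁² + ρg h₁ = P₂ + ½ρv₂² + ρg h₂, so P₂ = P₁ + ½ρ(v₁² − v₂²) − ρg(h₂ − h₁).
P₂ = 339000 + ½·1030·(1.74² − 5.64²) − 1030·9.8·(+4.60) = 339000 + (-14800) − (46400) = 278000 Pa.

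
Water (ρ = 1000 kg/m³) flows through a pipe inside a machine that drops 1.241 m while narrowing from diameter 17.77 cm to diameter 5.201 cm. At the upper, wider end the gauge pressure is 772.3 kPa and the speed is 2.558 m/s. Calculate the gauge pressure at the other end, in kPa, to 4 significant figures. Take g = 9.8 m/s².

341.9 kPa

By continuity, v₂ = v₁·A₁/A₂ = 2.558·(248.0/21.25) = 29.86 m/s.
Applying Bernoulli between the two ends and solving for P₂: P₂ = P₁ + ½ρ(v₁² − v₂²) − ρgΔh.
P₂ = 772300 + ½·1000·(2.558² − 29.86²) − 1000·9.8·(−1.241) = 772300 + (-442600) − (-12160) = 341900 Pa.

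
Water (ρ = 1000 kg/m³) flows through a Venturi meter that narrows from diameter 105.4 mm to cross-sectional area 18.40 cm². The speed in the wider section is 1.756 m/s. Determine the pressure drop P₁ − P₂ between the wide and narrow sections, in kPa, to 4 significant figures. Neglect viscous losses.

By continuity, v₂ = v₁·A₁/A₂ = 1.756·(87.25/18.40) = 8.327 m/s.
Along the horizontal streamline, P + ½ρv² is constant.
P₁ − P₂ = ½·1000·(8.327² − 1.756²) = ½·1000·66.25 = 33130 Pa.

33.13 kPa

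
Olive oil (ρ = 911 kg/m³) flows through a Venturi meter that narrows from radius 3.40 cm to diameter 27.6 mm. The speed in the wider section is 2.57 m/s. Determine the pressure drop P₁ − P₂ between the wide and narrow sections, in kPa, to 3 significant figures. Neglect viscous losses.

ΔP ≈ 108 kPa

By continuity, v₂ = v₁·A₁/A₂ = 2.57·(36.3/5.98) = 15.6 m/s.
With no height change, Bernoulli's equation is P₁ + ½ρv₁² = P₂ + ½ρv₂².
P₁ − P₂ = ½·911·(15.6² − 2.57²) = ½·911·237 = 108000 Pa.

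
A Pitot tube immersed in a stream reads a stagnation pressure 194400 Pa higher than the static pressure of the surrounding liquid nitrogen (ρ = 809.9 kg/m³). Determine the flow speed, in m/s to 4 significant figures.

At the stagnation point the flow is brought to rest, so Bernoulli gives P_stag − P_static = ½ρv².
v = √(2ΔP/ρ) = √(2·194400/809.9) = 21.91 m/s.

v ≈ 21.91 m/s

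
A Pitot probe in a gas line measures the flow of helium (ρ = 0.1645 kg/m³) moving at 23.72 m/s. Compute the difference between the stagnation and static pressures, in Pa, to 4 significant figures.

ΔP ≈ 46.28 Pa

At the stagnation point the flow is brought to rest, so Bernoulli gives P_stag − P_static = ½ρv².
ΔP = ½·0.1645·23.72² = 46.28 Pa.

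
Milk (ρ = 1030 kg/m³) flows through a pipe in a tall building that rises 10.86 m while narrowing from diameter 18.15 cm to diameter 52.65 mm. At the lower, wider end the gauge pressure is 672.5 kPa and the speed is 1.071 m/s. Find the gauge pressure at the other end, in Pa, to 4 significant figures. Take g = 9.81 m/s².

Mass conservation (A₁v₁ = A₂v₂) gives v₂ = 1.071 × 258.7/21.77 = 12.73 m/s.
Bernoulli: P₁ + ½ρv₁² + ρg h₁ = P₂ + ½ρv₂² + ρg h₂, so P₂ = P₁ + ½ρ(v₁² − v₂²) − ρg(h₂ − h₁).
P₂ = 672500 + ½·1030·(1.071² − 12.73²) − 1030·9.81·(+10.86) = 672500 + (-82830) − (109700) = 479900 Pa.

P₂ = 479900 Pa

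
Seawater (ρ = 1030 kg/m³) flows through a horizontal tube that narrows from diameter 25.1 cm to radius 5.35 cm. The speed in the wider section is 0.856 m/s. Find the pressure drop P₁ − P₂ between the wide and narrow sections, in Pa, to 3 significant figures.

Mass conservation (A₁v₁ = A₂v₂) gives v₂ = 0.856 × 495/89.9 = 4.71 m/s.
The pipe is horizontal, so Bernoulli reduces to P₁ + ½ρv₁² = P₂ + ½ρv₂².
P₁ − P₂ = ½·1030·(4.71² − 0.856²) = ½·1030·21.5 = 11000 Pa.

ΔP = 11000 Pa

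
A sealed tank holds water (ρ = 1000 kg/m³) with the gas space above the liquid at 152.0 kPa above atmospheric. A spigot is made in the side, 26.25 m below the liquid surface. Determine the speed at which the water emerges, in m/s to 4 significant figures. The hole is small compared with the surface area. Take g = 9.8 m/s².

Take point 1 at the surface (v₁ ≈ 0) and point 2 at the hole (at atmospheric pressure). Bernoulli: P₁ + ρg h = P_atm + ½ρv₂².
With P₁ − P_atm = 152000 Pa, v₂ = √(2gh + 2ΔP/ρ) = √(2·9.8·26.25 + 2·152000/1000) = 28.61 m/s.

v = 28.61 m/s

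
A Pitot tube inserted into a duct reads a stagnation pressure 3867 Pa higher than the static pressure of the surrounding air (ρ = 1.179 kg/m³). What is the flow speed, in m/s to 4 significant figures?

v ≈ 80.99 m/s

At the stagnation point the flow is brought to rest, so Bernoulli gives P_stag − P_static = ½ρv².
v = √(2ΔP/ρ) = √(2·3867/1.179) = 80.99 m/s.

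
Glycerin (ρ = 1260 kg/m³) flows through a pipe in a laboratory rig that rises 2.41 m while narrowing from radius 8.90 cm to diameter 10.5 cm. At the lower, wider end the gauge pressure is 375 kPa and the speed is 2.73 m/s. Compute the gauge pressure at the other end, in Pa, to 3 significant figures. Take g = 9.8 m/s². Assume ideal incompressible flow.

311000 Pa

By continuity, v₂ = v₁·A₁/A₂ = 2.73·(249/86.6) = 7.85 m/s.
Bernoulli: P₁ + ½ρv₁² + ρg h₁ = P₂ + ½ρv₂² + ρg h₂, so P₂ = P₁ + ½ρ(v₁² − v₂²) − ρg(h₂ − h₁).
P₂ = 375000 + ½·1260·(2.73² − 7.85²) − 1260·9.8·(+2.41) = 375000 + (-34100) − (29800) = 311000 Pa.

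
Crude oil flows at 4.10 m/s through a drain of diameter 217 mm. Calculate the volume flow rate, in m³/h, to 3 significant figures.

Q = A·v = 0.0370 m² × 4.10 m/s = 0.152 m³/s.
Converting: 0.152 m³/s × 3600 = 546 m³/h.

Q ≈ 546 m³/h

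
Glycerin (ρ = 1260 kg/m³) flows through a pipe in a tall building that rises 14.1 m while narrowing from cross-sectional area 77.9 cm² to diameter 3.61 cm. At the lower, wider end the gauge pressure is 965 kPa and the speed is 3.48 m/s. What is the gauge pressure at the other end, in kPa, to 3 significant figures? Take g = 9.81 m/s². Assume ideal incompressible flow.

By continuity, v₂ = v₁·A₁/A₂ = 3.48·(77.9/10.2) = 26.5 m/s.
Energy conservation along the streamline gives P₂ = P₁ − ½ρ(v₂² − v₁²) − ρg(h₂ − h₁).
P₂ = 965000 + ½·1260·(3.48² − 26.5²) − 1260·9.81·(+14.1) = 965000 + (-434000) − (174000) = 356000 Pa.

P₂ ≈ 356 kPa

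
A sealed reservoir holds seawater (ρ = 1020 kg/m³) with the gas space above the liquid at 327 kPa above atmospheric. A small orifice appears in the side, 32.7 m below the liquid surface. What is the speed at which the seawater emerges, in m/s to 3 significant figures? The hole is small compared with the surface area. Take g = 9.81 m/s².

Take point 1 at the surface (v₁ ≈ 0) and point 2 at the hole (at atmospheric pressure). Bernoulli: P₁ + ρg h = P_atm + ½ρv₂².
With P₁ − P_atm = 327000 Pa, v₂ = √(2gh + 2ΔP/ρ) = √(2·9.81·32.7 + 2·327000/1020) = 35.8 m/s.

v = 35.8 m/s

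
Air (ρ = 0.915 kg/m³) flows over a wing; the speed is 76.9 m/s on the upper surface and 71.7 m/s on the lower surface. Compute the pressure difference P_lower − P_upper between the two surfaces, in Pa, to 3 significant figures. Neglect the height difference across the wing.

Bernoulli (same height): P_lower − P_upper = ½ρ(v_upper² − v_lower²).
ΔP = ½·0.915·(76.9² − 71.7²) = 354 Pa.

ΔP ≈ 354 Pa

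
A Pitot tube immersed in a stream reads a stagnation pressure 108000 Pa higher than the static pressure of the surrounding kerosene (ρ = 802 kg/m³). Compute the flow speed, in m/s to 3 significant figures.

v ≈ 16.4 m/s

The dynamic pressure equals the rise in static pressure at the stagnation point: ΔP = ½ρv².
v = √(2ΔP/ρ) = √(2·108000/802) = 16.4 m/s.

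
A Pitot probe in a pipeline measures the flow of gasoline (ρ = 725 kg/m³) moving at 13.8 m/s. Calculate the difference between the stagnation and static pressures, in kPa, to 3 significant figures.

The dynamic pressure equals the rise in static pressure at the stagnation point: ΔP = ½ρv².
ΔP = ½·725·13.8² = 69000 Pa.

ΔP = 69.0 kPa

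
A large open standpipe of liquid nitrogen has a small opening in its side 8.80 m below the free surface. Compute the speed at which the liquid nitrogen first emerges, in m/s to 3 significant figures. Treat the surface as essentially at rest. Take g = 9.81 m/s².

v ≈ 13.1 m/s

Bernoulli from surface to hole (P equal, v_surface ≈ 0): v = √(2gh) = √(2×9.81×8.80) = 13.1 m/s.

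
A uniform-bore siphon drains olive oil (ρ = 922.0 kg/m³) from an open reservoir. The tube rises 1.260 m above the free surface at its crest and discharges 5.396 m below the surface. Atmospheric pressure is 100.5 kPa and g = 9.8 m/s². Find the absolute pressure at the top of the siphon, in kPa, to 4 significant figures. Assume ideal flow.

P_top ≈ 40.36 kPa

From the surface to the outlet (both open to atmosphere, surface at rest): v = √(2g·h_out) = √(2·9.8·5.396) = 10.28 m/s.
With constant cross-section the crest speed equals v; applying Bernoulli from the surface up to the crest, P_top = P_atm − ½ρv² − ρg·h_top.
P_top = 100500 − ½·922.0·10.28² − 922.0·9.8·1.260 = 40360 Pa.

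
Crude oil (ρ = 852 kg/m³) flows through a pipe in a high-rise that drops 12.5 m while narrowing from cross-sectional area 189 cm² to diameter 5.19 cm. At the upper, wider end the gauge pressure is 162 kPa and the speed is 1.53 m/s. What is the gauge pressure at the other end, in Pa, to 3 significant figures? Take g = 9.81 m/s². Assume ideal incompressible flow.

Mass conservation (A₁v₁ = A₂v₂) gives v₂ = 1.53 × 189/21.2 = 13.7 m/s.
Bernoulli: P₁ + ½ρv₁² + ρg h₁ = P₂ + ½ρv₂² + ρg h₂, so P₂ = P₁ + ½ρ(v₁² − v₂²) − ρg(h₂ − h₁).
P₂ = 162000 + ½·852·(1.53² − 13.7²) − 852·9.81·(−12.5) = 162000 + (-78600) − (-104000) = 188000 Pa.

P₂ = 188000 Pa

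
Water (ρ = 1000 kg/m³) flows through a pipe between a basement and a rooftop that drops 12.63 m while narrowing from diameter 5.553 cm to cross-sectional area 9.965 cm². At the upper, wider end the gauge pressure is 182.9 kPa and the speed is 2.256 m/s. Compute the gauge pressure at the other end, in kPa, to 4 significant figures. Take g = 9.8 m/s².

By continuity, v₂ = v₁·A₁/A₂ = 2.256·(24.22/9.965) = 5.483 m/s.
Bernoulli: P₁ + ½ρv₁² + ρg h₁ = P₂ + ½ρv₂² + ρg h₂, so P₂ = P₁ + ½ρ(v₁² − v₂²) − ρg(h₂ − h₁).
P₂ = 182900 + ½·1000·(2.256² − 5.483²) − 1000·9.8·(−12.63) = 182900 + (-12490) − (-123800) = 294200 Pa.

P₂ = 294.2 kPa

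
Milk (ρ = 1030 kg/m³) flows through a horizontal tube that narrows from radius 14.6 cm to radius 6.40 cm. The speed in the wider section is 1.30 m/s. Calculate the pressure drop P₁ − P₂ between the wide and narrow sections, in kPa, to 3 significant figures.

22.7 kPa

Mass conservation (A₁v₁ = A₂v₂) gives v₂ = 1.30 × 670/129 = 6.77 m/s.
Bernoulli (h₁ = h₂): P₁ − P₂ = ½ρ(v₂² − v₁²).
P₁ − P₂ = ½·1030·(6.77² − 1.30²) = ½·1030·44.1 = 22700 Pa.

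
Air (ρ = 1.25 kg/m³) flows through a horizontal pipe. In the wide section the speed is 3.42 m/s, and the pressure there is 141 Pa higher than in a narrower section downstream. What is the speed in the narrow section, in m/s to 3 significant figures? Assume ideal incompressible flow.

15.4 m/s

With h₁ = h₂, rearranging Bernoulli gives v₂ = √(v₁² + 2ΔP/ρ).
v₂ = √(3.42² + 2·141/1.25) = √(11.7 + 226) = 15.4 m/s.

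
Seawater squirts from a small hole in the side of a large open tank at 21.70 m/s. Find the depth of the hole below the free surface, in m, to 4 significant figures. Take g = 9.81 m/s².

h ≈ 24.00 m

Torricelli: v = √(2gh), so h = v²/(2g).
h = 21.70²/(2·9.81) = 470.9/19.62 = 24.00 m.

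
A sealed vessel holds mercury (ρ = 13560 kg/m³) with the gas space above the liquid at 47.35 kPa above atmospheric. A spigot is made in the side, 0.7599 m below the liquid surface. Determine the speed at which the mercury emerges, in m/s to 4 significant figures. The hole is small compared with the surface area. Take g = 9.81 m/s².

Take point 1 at the surface (v₁ ≈ 0) and point 2 at the hole (at atmospheric pressure). Bernoulli: P₁ + ρg h = P_atm + ½ρv₂².
With P₁ − P_atm = 47350 Pa, v₂ = √(2gh + 2ΔP/ρ) = √(2·9.81·0.7599 + 2·47350/13560) = 4.679 m/s.

v ≈ 4.679 m/s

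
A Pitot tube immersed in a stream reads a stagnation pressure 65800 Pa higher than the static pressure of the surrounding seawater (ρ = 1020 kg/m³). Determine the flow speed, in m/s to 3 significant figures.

At the stagnation point the flow is brought to rest, so Bernoulli gives P_stag − P_static = ½ρv².
v = √(2ΔP/ρ) = √(2·65800/1020) = 11.4 m/s.

v ≈ 11.4 m/s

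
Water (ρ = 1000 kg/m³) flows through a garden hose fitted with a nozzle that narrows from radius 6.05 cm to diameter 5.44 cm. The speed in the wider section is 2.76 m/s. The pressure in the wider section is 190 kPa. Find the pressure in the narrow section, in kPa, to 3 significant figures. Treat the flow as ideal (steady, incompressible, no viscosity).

P₂ = 101 kPa

The volume flow rate is constant, so v₂ = (A₁/A₂)v₁ = (115/23.2)·2.76 = 13.7 m/s.
The pipe is horizontal, so Bernoulli reduces to P₁ + ½ρv₁² = P₂ + ½ρv₂².
P₂ = P₁ − ½ρ(v₂² − v₁²) = 190000 − ½·1000·(13.7² − 2.76²) = 190000 − 89400 = 101000 Pa.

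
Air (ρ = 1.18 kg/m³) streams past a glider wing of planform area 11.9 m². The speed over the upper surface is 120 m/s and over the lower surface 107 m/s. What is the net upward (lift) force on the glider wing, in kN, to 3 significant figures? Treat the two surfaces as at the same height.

20.7 kN

From P + ½ρv² = const at equal height, P_low − P_up = ½ρ(v_up² − v_low²).
ΔP = ½·1.18·(120² − 107²) = 1740 Pa.
Lift = ΔP · A = 1740 × 11.9 = 20700 N.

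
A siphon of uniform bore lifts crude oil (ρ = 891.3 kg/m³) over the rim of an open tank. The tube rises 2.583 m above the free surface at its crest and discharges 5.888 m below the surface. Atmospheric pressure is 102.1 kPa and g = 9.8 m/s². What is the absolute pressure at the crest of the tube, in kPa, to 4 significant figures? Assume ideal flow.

P_top ≈ 28.11 kPa

The outlet speed comes from Torricelli: v = √(2g·5.888) = 10.74 m/s.
With constant cross-section the crest speed equals v; applying Bernoulli from the surface up to the crest, P_top = P_atm − ½ρv² − ρg·h_top.
P_top = 102100 − ½·891.3·10.74² − 891.3·9.8·2.583 = 28110 Pa.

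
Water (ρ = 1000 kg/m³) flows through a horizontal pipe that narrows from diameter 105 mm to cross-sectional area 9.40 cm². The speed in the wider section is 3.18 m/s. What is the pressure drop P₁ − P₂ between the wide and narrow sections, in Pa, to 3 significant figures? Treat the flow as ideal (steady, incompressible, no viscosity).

ΔP = 424000 Pa

Mass conservation (A₁v₁ = A₂v₂) gives v₂ = 3.18 × 86.6/9.40 = 29.3 m/s.
Bernoulli (h₁ = h₂): P₁ − P₂ = ½ρ(v₂² − v₁²).
P₁ − P₂ = ½·1000·(29.3² − 3.18²) = ½·1000·848 = 424000 Pa.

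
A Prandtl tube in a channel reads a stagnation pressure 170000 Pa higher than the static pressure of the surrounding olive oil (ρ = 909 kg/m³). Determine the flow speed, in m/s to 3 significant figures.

v = 19.3 m/s

Bernoulli between the free stream and the stagnation point: ½ρv² = P_stag − P_static.
v = √(2ΔP/ρ) = √(2·170000/909) = 19.3 m/s.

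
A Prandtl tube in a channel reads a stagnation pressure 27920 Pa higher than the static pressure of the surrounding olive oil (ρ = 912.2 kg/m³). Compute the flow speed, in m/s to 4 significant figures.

Bernoulli between the free stream and the stagnation point: ½ρv² = P_stag − P_static.
v = √(2ΔP/ρ) = √(2·27920/912.2) = 7.824 m/s.

v ≈ 7.824 m/s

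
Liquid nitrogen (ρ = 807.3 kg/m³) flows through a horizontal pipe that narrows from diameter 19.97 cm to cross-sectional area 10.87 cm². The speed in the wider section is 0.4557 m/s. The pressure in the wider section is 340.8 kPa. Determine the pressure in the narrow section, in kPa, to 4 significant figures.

By continuity, v₂ = v₁·A₁/A₂ = 0.4557·(313.2/10.87) = 13.13 m/s.
Bernoulli (h₁ = h₂): P₁ − P₂ = ½ρ(v₂² − v₁²).
P₂ = P₁ − ½ρ(v₂² − v₁²) = 340800 − ½·807.3·(13.13² − 0.4557²) = 340800 − 69510 = 271300 Pa.

271.3 kPa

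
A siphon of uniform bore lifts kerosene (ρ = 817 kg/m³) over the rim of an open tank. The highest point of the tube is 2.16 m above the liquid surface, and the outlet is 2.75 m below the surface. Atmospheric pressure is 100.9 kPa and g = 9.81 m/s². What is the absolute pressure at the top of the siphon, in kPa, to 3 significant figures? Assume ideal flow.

From the surface to the outlet (both open to atmosphere, surface at rest): v = √(2g·h_out) = √(2·9.81·2.75) = 7.35 m/s.
With constant cross-section the crest speed equals v; applying Bernoulli from the surface up to the crest, P_top = P_atm − ½ρv² − ρg·h_top.
P_top = 100900 − ½·817·7.35² − 817·9.81·2.16 = 61500 Pa.

P_top ≈ 61.5 kPa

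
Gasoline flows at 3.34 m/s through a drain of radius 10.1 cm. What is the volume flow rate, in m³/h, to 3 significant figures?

Q = A·v = 0.0320 m² × 3.34 m/s = 0.107 m³/s.
Converting: 0.107 m³/s × 3600 = 385 m³/h.

Q = 385 m³/h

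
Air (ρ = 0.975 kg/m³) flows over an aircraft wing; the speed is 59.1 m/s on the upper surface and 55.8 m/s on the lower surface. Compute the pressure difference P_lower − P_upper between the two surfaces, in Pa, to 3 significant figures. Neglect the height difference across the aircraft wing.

With negligible Δh, P + ½ρv² is constant, so P_low − P_up = ½ρ(v_up² − v_low²).
ΔP = ½·0.975·(59.1² − 55.8²) = 185 Pa.

ΔP = 185 Pa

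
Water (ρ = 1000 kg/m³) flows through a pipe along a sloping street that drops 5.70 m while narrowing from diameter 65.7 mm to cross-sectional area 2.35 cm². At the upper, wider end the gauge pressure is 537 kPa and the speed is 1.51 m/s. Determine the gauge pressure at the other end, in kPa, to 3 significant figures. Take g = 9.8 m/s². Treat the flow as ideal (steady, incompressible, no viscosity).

By continuity, v₂ = v₁·A₁/A₂ = 1.51·(33.9/2.35) = 21.8 m/s.
Energy conservation along the streamline gives P₂ = P₁ − ½ρ(v₂² − v₁²) − ρg(h₂ − h₁).
P₂ = 537000 + ½·1000·(1.51² − 21.8²) − 1000·9.8·(−5.70) = 537000 + (-236000) − (-55900) = 357000 Pa.

357 kPa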